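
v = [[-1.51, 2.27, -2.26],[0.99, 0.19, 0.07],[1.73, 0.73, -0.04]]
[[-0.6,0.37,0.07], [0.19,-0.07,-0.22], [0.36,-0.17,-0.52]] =v @ [[0.1, 0.02, -0.08], [0.28, -0.31, -0.55], [0.48, -0.49, -0.53]]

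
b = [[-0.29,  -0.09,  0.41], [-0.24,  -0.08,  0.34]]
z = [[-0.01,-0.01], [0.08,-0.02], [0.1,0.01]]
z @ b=[[0.01,0.0,-0.01], [-0.02,-0.01,0.03], [-0.03,-0.01,0.04]]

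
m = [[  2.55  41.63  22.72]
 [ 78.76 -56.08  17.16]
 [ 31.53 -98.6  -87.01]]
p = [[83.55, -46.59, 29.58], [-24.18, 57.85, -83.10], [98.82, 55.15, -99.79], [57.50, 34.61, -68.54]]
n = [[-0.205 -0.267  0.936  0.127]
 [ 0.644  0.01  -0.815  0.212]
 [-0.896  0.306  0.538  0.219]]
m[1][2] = 17.16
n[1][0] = 0.644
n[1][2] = -0.815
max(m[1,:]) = 78.76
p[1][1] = 57.85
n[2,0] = -0.896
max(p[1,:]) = 57.85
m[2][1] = -98.6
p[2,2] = -99.79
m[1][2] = 17.16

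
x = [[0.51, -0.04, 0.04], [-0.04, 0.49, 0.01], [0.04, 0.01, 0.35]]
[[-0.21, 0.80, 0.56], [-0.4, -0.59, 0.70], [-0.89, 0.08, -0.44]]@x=[[-0.12, 0.41, 0.20], [-0.15, -0.27, 0.22], [-0.47, 0.07, -0.19]]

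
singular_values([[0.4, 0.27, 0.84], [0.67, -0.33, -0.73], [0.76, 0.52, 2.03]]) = [2.49, 0.9, 0.06]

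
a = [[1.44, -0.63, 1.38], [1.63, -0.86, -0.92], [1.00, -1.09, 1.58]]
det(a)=-2.464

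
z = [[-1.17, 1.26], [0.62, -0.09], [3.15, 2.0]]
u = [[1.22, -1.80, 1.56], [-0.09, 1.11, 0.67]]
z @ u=[[-1.54, 3.5, -0.98], [0.76, -1.22, 0.91], [3.66, -3.45, 6.25]]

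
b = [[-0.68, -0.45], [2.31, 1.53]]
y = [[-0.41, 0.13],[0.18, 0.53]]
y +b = [[-1.09,-0.32], [2.49,2.06]]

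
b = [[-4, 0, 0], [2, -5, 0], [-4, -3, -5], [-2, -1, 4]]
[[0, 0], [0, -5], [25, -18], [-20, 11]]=b@[[0, 0], [0, 1], [-5, 3]]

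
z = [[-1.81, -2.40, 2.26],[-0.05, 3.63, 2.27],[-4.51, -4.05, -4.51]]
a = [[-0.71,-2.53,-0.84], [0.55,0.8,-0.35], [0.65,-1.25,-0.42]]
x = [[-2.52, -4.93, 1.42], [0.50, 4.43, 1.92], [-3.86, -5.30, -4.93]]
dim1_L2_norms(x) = [5.72, 4.85, 8.2]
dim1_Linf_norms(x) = [4.93, 4.43, 5.3]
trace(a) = -0.33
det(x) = 74.30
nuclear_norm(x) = 16.04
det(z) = 75.56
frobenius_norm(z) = 9.46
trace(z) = -2.69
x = a + z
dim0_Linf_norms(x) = [3.86, 5.3, 4.93]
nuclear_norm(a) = 4.61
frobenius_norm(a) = 3.29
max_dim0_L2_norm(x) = 8.49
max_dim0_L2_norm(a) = 2.93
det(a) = 1.55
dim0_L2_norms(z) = [4.86, 5.94, 5.53]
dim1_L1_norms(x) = [8.87, 6.85, 14.09]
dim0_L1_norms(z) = [6.37, 10.08, 9.04]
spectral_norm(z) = 8.39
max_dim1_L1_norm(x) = 14.09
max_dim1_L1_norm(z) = 13.07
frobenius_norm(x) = 11.11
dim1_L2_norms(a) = [2.76, 1.03, 1.47]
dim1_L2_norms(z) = [3.76, 4.28, 7.56]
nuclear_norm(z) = 14.49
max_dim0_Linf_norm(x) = 5.3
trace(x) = -3.02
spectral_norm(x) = 10.19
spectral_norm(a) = 3.09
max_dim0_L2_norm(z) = 5.94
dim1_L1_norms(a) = [4.08, 1.7, 2.32]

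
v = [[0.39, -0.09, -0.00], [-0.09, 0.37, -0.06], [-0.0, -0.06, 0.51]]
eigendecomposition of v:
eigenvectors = [[0.62, -0.74, 0.26], [0.76, 0.48, -0.44], [0.2, 0.47, 0.86]]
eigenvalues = [0.28, 0.45, 0.54]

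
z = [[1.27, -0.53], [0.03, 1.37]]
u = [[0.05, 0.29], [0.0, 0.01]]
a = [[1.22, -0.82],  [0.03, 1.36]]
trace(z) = 2.64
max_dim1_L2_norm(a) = 1.47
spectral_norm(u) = 0.29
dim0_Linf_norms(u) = [0.05, 0.29]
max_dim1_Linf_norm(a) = 1.36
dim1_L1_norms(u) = [0.34, 0.01]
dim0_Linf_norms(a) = [1.22, 1.36]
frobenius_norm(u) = 0.29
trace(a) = 2.58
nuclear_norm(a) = 2.72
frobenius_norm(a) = 2.00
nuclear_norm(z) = 2.70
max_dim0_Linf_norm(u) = 0.29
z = u + a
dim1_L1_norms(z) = [1.8, 1.4]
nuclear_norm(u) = 0.30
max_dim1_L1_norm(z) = 1.8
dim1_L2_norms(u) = [0.29, 0.01]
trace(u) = 0.06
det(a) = 1.68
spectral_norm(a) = 1.76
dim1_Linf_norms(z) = [1.27, 1.37]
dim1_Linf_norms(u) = [0.29, 0.01]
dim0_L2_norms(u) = [0.05, 0.29]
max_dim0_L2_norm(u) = 0.29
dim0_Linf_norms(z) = [1.27, 1.37]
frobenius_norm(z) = 1.94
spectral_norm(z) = 1.60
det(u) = 0.00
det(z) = 1.76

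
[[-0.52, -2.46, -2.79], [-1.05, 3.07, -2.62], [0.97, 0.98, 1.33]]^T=[[-0.52, -1.05, 0.97], [-2.46, 3.07, 0.98], [-2.79, -2.62, 1.33]]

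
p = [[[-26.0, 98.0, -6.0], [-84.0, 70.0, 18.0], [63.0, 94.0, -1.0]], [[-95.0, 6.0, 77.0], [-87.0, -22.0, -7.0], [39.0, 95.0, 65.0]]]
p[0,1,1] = 70.0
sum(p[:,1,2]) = 11.0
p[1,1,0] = -87.0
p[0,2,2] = -1.0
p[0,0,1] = 98.0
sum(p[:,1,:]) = -112.0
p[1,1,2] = -7.0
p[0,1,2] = 18.0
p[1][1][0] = -87.0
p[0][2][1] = 94.0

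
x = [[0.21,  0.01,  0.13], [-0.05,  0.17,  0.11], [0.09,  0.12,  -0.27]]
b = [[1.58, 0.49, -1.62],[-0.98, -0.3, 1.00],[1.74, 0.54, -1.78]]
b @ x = [[0.16, -0.10, 0.70],[-0.1, 0.06, -0.43],[0.18, -0.1, 0.77]]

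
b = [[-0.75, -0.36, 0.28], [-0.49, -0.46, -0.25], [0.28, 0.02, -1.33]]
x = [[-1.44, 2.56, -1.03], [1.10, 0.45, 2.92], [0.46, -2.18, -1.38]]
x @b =[[-0.46, -0.68, 0.33], [-0.23, -0.54, -3.69], [0.34, 0.81, 2.51]]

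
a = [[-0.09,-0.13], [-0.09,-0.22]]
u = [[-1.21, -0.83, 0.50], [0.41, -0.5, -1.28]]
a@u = [[0.06, 0.14, 0.12], [0.02, 0.18, 0.24]]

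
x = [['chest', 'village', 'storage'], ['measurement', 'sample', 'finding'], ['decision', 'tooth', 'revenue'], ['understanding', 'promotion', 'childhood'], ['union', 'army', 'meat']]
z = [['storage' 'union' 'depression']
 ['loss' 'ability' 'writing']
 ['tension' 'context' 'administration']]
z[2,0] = 'tension'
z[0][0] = 'storage'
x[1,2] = 'finding'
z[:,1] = ['union', 'ability', 'context']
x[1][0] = 'measurement'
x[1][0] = 'measurement'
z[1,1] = 'ability'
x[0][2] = 'storage'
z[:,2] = ['depression', 'writing', 'administration']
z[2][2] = 'administration'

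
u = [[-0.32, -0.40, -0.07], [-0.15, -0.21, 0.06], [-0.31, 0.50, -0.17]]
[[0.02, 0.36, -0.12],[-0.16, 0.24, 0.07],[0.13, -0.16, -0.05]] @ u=[[-0.02,-0.14,0.04],[-0.01,0.05,0.01],[-0.0,-0.04,-0.01]]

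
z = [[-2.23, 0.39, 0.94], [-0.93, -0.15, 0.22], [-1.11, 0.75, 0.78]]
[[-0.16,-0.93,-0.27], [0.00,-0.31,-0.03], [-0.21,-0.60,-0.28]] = z @[[-0.01, 0.38, 0.01], [-0.16, -0.26, -0.14], [-0.13, 0.02, -0.21]]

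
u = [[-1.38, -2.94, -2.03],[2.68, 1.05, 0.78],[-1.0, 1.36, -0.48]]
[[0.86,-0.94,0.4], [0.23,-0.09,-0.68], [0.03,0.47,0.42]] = u@[[0.26, -0.2, -0.24], [-0.0, 0.27, 0.08], [-0.6, 0.21, -0.15]]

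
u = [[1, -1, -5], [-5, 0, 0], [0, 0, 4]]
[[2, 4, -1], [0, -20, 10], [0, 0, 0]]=u@[[0, 4, -2], [-2, 0, -1], [0, 0, 0]]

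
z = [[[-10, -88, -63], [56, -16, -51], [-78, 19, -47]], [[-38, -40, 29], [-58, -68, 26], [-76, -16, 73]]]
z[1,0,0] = -38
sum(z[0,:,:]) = -278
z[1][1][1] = -68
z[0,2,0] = -78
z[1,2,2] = 73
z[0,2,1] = 19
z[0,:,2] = [-63, -51, -47]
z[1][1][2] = 26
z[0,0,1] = -88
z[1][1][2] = 26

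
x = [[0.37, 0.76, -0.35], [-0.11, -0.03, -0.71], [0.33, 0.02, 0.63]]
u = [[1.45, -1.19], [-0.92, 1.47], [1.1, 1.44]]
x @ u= [[-0.55, 0.17], [-0.91, -0.94], [1.15, 0.54]]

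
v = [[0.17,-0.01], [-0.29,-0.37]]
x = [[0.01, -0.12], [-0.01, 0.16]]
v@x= [[0.00, -0.02], [0.0, -0.02]]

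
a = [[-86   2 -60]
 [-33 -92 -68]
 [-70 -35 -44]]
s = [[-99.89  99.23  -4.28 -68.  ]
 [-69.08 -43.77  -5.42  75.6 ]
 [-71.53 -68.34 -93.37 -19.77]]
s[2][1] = -68.34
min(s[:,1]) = -68.34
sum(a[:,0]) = -189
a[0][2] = -60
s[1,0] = -69.08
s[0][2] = -4.28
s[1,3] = 75.6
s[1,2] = -5.42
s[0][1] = 99.23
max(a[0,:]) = 2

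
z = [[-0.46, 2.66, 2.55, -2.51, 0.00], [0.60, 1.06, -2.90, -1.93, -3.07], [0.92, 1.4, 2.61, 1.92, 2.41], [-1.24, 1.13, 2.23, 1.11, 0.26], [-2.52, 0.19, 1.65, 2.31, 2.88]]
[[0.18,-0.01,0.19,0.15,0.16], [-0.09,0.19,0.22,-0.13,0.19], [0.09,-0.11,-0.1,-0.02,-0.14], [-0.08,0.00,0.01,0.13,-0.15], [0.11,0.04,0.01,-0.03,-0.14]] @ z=[[-0.50, 0.93, 1.58, 0.47, 0.99], [0.04, 0.16, -0.18, 0.58, 0.46], [0.18, -0.07, 0.01, -0.55, -0.31], [0.26, -0.08, -0.14, 0.02, -0.37], [0.37, 0.29, -0.11, -0.69, -0.51]]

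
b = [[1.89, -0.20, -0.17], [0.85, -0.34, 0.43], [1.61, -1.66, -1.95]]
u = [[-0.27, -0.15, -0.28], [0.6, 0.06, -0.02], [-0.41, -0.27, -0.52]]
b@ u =[[-0.56, -0.25, -0.44], [-0.61, -0.26, -0.45], [-0.63, 0.19, 0.6]]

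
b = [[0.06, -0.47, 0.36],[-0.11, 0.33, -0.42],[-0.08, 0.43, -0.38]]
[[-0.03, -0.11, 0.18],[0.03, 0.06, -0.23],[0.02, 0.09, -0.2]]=b @ [[0.41,-0.07,-0.23], [-0.07,0.31,0.12], [-0.23,0.12,0.7]]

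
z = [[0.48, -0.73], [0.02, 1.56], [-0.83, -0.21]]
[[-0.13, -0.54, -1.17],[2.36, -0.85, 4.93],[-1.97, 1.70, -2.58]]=z @ [[2.00, -1.92, 2.32],[1.49, -0.52, 3.13]]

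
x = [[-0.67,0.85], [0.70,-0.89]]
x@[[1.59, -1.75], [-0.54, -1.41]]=[[-1.52, -0.03], [1.59, 0.03]]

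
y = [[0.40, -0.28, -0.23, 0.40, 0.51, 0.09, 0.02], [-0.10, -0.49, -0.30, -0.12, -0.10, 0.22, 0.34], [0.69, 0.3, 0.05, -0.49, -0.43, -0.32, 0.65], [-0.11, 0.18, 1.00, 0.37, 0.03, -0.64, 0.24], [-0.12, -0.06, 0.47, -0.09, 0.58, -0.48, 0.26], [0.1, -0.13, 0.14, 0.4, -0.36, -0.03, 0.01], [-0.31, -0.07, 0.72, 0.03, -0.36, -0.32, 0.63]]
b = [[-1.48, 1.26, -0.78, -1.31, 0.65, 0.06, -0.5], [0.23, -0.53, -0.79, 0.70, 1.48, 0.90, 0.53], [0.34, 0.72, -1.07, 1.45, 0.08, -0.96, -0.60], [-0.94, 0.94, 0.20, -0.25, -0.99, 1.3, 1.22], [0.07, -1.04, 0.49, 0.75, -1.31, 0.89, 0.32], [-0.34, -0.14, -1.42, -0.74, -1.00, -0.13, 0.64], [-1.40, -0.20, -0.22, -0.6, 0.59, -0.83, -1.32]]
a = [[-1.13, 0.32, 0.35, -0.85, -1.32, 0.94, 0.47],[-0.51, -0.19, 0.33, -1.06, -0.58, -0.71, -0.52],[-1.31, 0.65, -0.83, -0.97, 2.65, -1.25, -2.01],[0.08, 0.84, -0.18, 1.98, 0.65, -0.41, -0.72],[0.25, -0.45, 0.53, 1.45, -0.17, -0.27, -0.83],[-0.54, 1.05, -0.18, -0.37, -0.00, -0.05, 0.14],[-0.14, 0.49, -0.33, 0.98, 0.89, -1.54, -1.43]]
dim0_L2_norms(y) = [0.88, 0.68, 1.38, 0.85, 1.03, 0.95, 1.03]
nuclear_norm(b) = 14.36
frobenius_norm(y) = 2.62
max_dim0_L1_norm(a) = 7.66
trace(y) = 1.51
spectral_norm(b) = 3.56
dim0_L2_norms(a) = [1.91, 1.68, 1.17, 3.15, 3.22, 2.36, 2.79]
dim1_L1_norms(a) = [5.38, 3.9, 9.67, 4.86, 3.95, 2.33, 5.8]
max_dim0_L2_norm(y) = 1.38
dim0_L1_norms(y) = [1.83, 1.51, 2.91, 1.9, 2.37, 2.1, 2.15]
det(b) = 39.62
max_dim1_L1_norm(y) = 2.93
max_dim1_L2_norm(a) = 4.05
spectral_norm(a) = 4.82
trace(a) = -1.82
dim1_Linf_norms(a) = [1.32, 1.06, 2.65, 1.98, 1.45, 1.05, 1.54]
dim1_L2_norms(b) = [2.6, 2.17, 2.27, 2.46, 2.12, 2.03, 2.28]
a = y @ b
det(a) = 0.03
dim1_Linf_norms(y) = [0.51, 0.49, 0.69, 1.0, 0.58, 0.4, 0.72]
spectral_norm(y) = 1.80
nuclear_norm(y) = 5.65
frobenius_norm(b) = 6.04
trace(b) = -6.09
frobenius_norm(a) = 6.44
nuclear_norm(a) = 12.79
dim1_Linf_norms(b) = [1.48, 1.48, 1.45, 1.3, 1.31, 1.42, 1.4]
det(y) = -0.00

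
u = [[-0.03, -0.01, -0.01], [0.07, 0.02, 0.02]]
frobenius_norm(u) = 0.08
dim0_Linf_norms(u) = [0.07, 0.02, 0.02]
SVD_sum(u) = [[-0.03, -0.01, -0.01],[0.07, 0.02, 0.02]] + [[0.00, -0.00, -0.0],[0.00, -0.00, -0.0]]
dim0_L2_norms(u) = [0.08, 0.02, 0.02]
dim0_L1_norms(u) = [0.1, 0.03, 0.03]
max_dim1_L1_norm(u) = 0.11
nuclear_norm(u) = 0.08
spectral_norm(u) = 0.08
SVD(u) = [[-0.40, 0.92], [0.92, 0.40]] @ diag([0.08244426935992943, 0.0017153570203879381]) @ [[0.92, 0.27, 0.27], [0.38, -0.65, -0.65]]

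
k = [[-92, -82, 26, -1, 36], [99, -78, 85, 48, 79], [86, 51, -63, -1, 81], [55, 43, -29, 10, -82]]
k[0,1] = -82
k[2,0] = 86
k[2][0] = 86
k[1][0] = 99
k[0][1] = -82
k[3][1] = 43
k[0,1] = -82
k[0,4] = 36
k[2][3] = -1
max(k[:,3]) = 48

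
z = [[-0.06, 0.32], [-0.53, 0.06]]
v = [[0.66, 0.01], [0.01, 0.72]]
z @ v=[[-0.04, 0.23], [-0.35, 0.04]]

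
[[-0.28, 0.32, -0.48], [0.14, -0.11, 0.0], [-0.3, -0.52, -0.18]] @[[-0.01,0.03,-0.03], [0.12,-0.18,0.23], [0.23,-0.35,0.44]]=[[-0.07, 0.10, -0.13],[-0.01, 0.02, -0.03],[-0.1, 0.15, -0.19]]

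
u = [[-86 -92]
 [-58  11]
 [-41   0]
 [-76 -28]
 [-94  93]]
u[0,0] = -86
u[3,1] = -28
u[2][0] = -41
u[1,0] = -58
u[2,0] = -41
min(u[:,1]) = -92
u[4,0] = -94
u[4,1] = 93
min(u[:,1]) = -92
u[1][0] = -58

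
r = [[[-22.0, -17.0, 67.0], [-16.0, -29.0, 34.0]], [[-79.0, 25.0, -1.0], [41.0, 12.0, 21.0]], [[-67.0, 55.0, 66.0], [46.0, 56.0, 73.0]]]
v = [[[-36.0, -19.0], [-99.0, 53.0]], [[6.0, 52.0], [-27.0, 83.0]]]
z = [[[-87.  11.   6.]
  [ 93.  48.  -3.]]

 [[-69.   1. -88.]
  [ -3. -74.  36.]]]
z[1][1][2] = 36.0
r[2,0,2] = 66.0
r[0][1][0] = -16.0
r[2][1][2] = 73.0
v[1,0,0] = 6.0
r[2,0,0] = -67.0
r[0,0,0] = -22.0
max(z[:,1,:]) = 93.0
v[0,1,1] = 53.0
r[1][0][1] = 25.0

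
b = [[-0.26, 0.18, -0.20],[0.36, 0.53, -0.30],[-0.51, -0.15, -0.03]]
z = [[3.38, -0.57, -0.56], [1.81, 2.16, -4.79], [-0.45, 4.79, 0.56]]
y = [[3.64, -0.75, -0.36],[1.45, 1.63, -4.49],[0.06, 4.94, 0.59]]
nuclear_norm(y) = 13.46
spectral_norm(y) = 5.52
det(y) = 82.54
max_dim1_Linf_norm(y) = 4.94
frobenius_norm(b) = 0.96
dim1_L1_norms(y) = [4.75, 7.57, 5.59]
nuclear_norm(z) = 13.46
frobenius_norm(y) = 7.98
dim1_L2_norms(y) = [3.73, 4.99, 4.98]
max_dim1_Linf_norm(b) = 0.53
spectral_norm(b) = 0.82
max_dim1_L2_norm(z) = 5.56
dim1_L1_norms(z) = [4.51, 8.76, 5.8]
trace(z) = 6.10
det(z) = 75.59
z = y + b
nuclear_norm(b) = 1.33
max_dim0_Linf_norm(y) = 4.94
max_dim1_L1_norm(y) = 7.57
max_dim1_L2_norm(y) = 4.99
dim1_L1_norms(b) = [0.64, 1.19, 0.69]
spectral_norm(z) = 5.99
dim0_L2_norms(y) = [3.92, 5.26, 4.54]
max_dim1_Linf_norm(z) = 4.79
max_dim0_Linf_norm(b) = 0.53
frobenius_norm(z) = 8.15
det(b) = 0.00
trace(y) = 5.86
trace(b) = 0.24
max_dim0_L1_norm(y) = 7.32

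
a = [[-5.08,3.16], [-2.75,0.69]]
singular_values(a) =[6.57, 0.79]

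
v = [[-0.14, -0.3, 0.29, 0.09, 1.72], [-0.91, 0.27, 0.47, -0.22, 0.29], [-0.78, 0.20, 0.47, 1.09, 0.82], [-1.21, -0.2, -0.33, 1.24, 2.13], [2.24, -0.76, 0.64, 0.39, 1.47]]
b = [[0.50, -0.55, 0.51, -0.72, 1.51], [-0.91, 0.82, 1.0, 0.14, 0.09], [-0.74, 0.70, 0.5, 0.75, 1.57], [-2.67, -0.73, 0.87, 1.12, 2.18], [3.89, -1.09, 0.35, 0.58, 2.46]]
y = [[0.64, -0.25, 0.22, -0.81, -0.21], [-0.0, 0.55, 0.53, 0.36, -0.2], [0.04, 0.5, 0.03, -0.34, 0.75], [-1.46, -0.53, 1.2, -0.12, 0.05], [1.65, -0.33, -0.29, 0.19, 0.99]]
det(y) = 2.28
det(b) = 21.79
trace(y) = 2.09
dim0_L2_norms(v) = [2.82, 0.91, 1.02, 1.71, 3.23]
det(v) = 0.03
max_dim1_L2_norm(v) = 2.88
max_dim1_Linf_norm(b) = 3.89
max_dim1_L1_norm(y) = 3.45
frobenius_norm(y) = 3.27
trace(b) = 5.40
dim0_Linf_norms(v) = [2.24, 0.76, 0.64, 1.24, 2.13]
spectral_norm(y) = 2.59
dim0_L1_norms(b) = [8.71, 3.89, 3.23, 3.31, 7.81]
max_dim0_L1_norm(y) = 3.79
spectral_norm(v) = 3.58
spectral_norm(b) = 5.11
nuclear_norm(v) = 8.37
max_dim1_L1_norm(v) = 5.5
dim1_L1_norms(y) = [2.13, 1.64, 1.66, 3.36, 3.45]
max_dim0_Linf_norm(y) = 1.65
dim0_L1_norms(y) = [3.79, 2.16, 2.27, 1.82, 2.2]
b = v + y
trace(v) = 3.31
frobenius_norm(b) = 6.91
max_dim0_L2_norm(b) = 4.89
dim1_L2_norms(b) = [1.9, 1.59, 2.08, 3.8, 4.78]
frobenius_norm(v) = 4.81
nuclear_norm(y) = 6.53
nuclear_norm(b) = 12.53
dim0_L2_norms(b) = [4.89, 1.78, 1.55, 1.64, 3.94]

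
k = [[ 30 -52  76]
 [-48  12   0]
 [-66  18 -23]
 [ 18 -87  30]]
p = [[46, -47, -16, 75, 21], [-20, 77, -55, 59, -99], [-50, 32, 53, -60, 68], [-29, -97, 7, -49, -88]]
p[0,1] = -47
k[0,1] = -52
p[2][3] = -60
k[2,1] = 18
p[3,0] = -29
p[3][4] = -88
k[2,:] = [-66, 18, -23]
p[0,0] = 46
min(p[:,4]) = -99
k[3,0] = 18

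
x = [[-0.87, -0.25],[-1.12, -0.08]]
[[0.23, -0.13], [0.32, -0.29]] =x @ [[-0.29, 0.29], [0.07, -0.49]]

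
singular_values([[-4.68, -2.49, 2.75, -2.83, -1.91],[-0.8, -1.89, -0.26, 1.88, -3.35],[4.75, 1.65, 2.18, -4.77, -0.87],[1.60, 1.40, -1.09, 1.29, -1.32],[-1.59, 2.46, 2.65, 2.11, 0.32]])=[8.06, 6.93, 4.59, 3.8, 0.92]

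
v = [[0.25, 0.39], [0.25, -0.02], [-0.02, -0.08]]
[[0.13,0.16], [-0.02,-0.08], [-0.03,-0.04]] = v@[[-0.06, -0.28], [0.38, 0.59]]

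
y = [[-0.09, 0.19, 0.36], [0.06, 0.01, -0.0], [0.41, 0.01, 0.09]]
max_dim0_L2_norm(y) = 0.42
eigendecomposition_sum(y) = [[-0.25, 0.11, 0.18], [0.04, -0.02, -0.03], [0.20, -0.09, -0.15]] + [[0.16, 0.08, 0.18], [0.02, 0.01, 0.03], [0.21, 0.11, 0.24]] + [[0.0, 0.0, -0.00], [0.00, 0.01, -0.00], [-0.0, -0.01, 0.0]]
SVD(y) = [[-0.39,-0.92,-0.02], [0.13,-0.04,-0.99], [0.91,-0.39,0.14]] @ diag([0.4255167441170349, 0.4153988190162257, 0.013391102865811251]) @ [[0.98,-0.15,-0.14], [-0.19,-0.43,-0.88], [-0.07,-0.89,0.45]]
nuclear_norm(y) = 0.85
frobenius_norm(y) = 0.59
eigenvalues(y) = [-0.41, 0.41, 0.01]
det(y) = -0.00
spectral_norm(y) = 0.43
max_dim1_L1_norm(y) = 0.64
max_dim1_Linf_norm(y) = 0.41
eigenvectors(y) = [[-0.77, 0.61, -0.06], [0.11, 0.09, -0.89], [0.63, 0.79, 0.45]]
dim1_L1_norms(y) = [0.64, 0.07, 0.51]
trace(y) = 0.01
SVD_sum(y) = [[-0.16, 0.02, 0.02], [0.06, -0.01, -0.01], [0.38, -0.06, -0.05]] + [[0.07,0.16,0.34],[0.0,0.01,0.01],[0.03,0.07,0.14]] + [[0.00, 0.0, -0.0],[0.00, 0.01, -0.01],[-0.0, -0.00, 0.0]]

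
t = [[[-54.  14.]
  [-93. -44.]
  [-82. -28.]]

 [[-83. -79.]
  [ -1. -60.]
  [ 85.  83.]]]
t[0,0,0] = -54.0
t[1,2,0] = 85.0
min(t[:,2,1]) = -28.0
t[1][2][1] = 83.0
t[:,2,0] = [-82.0, 85.0]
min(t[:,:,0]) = -93.0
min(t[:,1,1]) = -60.0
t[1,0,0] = -83.0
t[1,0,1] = -79.0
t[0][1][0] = -93.0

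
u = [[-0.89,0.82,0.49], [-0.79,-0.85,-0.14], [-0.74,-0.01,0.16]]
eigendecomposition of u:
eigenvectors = [[0.68+0.00j, 0.68-0.00j, 0.20+0.00j],[-0.08+0.62j, (-0.08-0.62j), (-0.33+0j)],[0.27+0.27j, 0.27-0.27j, 0.92+0.00j]]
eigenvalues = [(-0.79+0.93j), (-0.79-0.93j), 0j]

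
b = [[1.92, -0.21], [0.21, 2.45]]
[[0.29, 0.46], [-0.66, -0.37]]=b @ [[0.12, 0.22], [-0.28, -0.17]]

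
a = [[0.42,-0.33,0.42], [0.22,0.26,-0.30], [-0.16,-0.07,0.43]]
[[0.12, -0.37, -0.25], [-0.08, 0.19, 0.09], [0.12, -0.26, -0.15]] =a @[[0.02, -0.14, -0.18], [0.03, 0.13, 0.03], [0.30, -0.63, -0.4]]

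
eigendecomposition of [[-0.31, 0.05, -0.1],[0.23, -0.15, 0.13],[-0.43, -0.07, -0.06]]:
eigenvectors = [[-0.57, 0.21, -0.10],[0.65, -0.41, 0.77],[-0.51, -0.89, 0.63]]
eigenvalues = [-0.46, 0.01, -0.07]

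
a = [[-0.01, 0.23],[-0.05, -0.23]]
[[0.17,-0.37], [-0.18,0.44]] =a @ [[0.12, -1.07],  [0.74, -1.67]]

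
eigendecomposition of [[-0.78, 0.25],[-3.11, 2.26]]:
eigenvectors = [[-0.66, -0.09],[-0.75, -1.0]]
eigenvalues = [-0.5, 1.98]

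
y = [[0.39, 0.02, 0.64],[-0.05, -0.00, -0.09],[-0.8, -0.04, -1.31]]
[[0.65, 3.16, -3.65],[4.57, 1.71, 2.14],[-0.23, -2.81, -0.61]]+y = [[1.04, 3.18, -3.01], [4.52, 1.71, 2.05], [-1.03, -2.85, -1.92]]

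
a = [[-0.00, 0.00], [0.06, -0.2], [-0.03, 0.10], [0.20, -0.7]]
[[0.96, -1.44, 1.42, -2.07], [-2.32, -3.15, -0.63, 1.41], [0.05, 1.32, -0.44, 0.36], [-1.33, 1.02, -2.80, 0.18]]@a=[[-0.54, 1.88], [0.11, -0.42], [0.16, -0.56], [0.18, -0.61]]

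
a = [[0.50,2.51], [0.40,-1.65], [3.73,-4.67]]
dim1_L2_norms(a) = [2.56, 1.7, 5.98]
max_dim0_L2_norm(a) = 5.55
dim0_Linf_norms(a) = [3.73, 4.67]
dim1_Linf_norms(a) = [2.51, 1.65, 4.67]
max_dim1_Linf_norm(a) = 4.67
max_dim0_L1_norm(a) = 8.83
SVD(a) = [[0.29, 0.89], [-0.25, -0.27], [-0.92, 0.36]] @ diag([6.427837806016327, 1.958903044958378]) @ [[-0.53, 0.85], [0.85, 0.53]]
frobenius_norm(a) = 6.72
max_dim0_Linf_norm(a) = 4.67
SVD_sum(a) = [[-0.99, 1.58], [0.85, -1.37], [3.14, -5.04]] + [[1.49, 0.93], [-0.45, -0.28], [0.59, 0.37]]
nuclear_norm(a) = 8.39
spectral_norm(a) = 6.43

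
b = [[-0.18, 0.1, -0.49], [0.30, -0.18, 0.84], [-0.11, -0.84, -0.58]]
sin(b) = [[-0.19, 0.18, -0.49], [0.31, -0.31, 0.83], [-0.15, -0.86, -0.71]]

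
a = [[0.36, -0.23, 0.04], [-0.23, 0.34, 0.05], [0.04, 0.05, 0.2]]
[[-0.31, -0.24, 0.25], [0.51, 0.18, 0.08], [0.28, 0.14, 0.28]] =a@[[-0.26, -0.91, 1.12],[1.14, -0.23, 0.85],[1.17, 0.96, 0.97]]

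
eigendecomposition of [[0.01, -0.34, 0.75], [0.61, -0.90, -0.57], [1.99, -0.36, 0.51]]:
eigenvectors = [[0.45+0.00j, (0.07+0.25j), 0.07-0.25j], [-0.09+0.00j, (0.9+0j), 0.90-0.00j], [0.89+0.00j, 0.19-0.29j, (0.19+0.29j)]]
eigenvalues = [(1.56+0j), (-0.97+0.36j), (-0.97-0.36j)]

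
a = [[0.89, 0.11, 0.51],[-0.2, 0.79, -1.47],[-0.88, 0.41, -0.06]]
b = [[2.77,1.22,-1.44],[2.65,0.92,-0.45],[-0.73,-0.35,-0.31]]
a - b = [[-1.88, -1.11, 1.95], [-2.85, -0.13, -1.02], [-0.15, 0.76, 0.25]]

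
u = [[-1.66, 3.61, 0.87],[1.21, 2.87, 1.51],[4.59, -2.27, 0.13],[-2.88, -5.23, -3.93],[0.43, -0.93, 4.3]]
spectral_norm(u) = 8.57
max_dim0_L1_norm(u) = 14.91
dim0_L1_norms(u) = [10.77, 14.91, 10.74]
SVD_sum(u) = [[0.7, 2.21, 1.71],[0.83, 2.60, 2.01],[-0.13, -0.42, -0.32],[-1.72, -5.41, -4.18],[0.47, 1.49, 1.15]] + [[-2.37, 1.39, -0.82], [0.03, -0.02, 0.01], [4.08, -2.39, 1.41], [-0.80, 0.47, -0.28], [1.68, -0.99, 0.58]] + [[0.01,  0.01,  -0.01],[0.35,  0.29,  -0.51],[0.65,  0.54,  -0.96],[-0.36,  -0.29,  0.53],[-1.73,  -1.43,  2.56]]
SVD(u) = [[0.34, 0.47, -0.01], [0.4, -0.01, -0.18], [-0.06, -0.80, -0.34], [-0.82, 0.16, 0.19], [0.23, -0.33, 0.9]] @ diag([8.574910359692096, 6.1369430397094735, 3.7688781421805926]) @ [[0.24, 0.77, 0.59], [-0.83, 0.48, -0.29], [-0.51, -0.42, 0.75]]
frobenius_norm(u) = 11.20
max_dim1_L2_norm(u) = 7.15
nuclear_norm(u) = 18.48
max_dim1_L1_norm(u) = 12.04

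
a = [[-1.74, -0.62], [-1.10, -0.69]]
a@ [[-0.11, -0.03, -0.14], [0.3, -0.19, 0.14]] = [[0.01, 0.17, 0.16], [-0.09, 0.16, 0.06]]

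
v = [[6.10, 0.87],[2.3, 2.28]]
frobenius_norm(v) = 6.96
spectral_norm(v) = 6.73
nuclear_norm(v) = 8.50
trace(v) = 8.38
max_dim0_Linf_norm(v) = 6.1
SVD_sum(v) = [[5.91, 1.58], [2.72, 0.73]] + [[0.19, -0.71], [-0.42, 1.55]]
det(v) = 11.91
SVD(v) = [[-0.91,-0.42],[-0.42,0.91]] @ diag([6.732567810605711, 1.7685674077048408]) @ [[-0.97, -0.26], [-0.26, 0.97]]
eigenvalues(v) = [6.57, 1.81]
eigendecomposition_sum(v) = [[5.92, 1.2],[3.18, 0.64]] + [[0.18, -0.33],[-0.88, 1.64]]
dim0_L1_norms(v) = [8.4, 3.15]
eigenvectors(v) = [[0.88,  -0.20], [0.47,  0.98]]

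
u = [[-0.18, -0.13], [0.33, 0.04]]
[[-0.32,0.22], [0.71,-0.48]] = u@[[2.24, -1.50], [-0.62, 0.42]]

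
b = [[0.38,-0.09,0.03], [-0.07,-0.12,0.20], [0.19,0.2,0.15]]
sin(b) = [[0.37,-0.09,0.03], [-0.07,-0.12,0.20], [0.18,0.2,0.15]]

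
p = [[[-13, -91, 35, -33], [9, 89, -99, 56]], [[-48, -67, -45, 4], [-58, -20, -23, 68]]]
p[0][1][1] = 89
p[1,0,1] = -67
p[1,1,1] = -20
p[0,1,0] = 9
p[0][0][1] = -91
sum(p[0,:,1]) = -2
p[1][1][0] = -58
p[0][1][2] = -99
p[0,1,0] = 9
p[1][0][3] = 4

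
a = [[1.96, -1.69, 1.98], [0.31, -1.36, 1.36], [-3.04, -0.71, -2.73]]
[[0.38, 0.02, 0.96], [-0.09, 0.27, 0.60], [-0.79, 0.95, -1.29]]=a @ [[0.33, -0.19, 0.06], [0.05, -0.3, -0.02], [-0.09, -0.06, 0.41]]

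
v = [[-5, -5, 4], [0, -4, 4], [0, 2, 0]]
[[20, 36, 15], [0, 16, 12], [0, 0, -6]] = v@[[-4, -4, 0], [0, 0, -3], [0, 4, 0]]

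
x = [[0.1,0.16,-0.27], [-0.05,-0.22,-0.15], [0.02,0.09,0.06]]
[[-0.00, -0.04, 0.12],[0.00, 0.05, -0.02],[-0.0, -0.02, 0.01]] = x @ [[0.32,-0.27,0.01], [-0.12,-0.14,0.29], [0.05,-0.04,-0.28]]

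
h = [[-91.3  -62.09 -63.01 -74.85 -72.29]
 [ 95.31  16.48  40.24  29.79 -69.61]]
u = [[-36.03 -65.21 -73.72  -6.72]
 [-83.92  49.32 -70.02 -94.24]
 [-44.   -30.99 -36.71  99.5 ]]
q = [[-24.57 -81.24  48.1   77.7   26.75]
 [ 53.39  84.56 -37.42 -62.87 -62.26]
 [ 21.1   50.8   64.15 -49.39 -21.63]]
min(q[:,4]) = -62.26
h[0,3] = -74.85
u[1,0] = -83.92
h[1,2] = 40.24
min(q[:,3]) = -62.87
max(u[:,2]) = -36.71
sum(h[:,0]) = 4.010000000000005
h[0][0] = -91.3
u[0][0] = -36.03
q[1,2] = -37.42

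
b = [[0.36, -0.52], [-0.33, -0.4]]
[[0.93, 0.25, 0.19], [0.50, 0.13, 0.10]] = b@ [[0.35, 0.09, 0.07], [-1.54, -0.41, -0.31]]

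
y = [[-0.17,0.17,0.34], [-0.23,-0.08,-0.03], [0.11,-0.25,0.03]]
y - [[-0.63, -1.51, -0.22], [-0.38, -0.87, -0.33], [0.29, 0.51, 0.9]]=[[0.46,1.68,0.56], [0.15,0.79,0.30], [-0.18,-0.76,-0.87]]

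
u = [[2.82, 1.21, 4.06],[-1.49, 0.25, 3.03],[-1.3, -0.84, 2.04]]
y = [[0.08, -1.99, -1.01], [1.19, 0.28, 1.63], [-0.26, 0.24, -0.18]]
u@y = [[0.61, -4.3, -1.61], [-0.61, 3.76, 1.37], [-1.63, 2.84, -0.42]]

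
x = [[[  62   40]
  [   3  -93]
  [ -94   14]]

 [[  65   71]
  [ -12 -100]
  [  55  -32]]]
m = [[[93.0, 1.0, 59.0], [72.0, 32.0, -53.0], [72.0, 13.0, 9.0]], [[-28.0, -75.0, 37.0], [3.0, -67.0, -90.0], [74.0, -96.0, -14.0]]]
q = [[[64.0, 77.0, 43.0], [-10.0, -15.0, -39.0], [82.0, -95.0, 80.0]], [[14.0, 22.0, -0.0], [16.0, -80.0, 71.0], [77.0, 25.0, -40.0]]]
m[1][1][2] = -90.0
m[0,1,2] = -53.0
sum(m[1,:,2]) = -67.0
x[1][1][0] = -12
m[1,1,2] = -90.0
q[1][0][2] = -0.0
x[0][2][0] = -94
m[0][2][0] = 72.0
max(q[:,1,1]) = -15.0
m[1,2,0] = 74.0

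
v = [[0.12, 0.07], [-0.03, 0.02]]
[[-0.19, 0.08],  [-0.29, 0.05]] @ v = [[-0.03,-0.01],[-0.04,-0.02]]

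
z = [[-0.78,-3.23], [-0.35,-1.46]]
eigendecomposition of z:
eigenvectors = [[0.97, 0.91], [-0.23, 0.41]]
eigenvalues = [-0.0, -2.24]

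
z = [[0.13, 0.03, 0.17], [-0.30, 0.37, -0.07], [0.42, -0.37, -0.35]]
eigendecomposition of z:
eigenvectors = [[-0.16, 0.61, -0.27], [0.86, 0.79, -0.02], [-0.48, -0.08, 0.96]]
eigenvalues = [0.47, 0.15, -0.46]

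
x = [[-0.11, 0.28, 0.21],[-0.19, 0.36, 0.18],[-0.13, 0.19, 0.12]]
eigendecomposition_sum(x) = [[-0.42, 0.62, 0.21],[-0.39, 0.57, 0.19],[-0.17, 0.25, 0.08]] + [[0.69, -0.87, 0.28],[0.48, -0.60, 0.2],[-0.02, 0.03, -0.01]] + [[-0.37, 0.53, -0.28], [-0.27, 0.39, -0.21], [0.06, -0.09, 0.05]]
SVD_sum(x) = [[-0.14,  0.29,  0.17],[-0.18,  0.35,  0.21],[-0.10,  0.2,  0.12]] + [[0.03, -0.01, 0.04], [-0.02, 0.00, -0.02], [-0.01, 0.00, -0.01]] + [[0.00, 0.00, -0.00], [0.01, 0.01, -0.01], [-0.01, -0.01, 0.01]]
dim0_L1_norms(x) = [0.43, 0.83, 0.51]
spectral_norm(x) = 0.63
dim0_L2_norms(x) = [0.26, 0.49, 0.3]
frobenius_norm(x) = 0.63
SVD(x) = [[-0.58, 0.82, -0.00], [-0.71, -0.50, -0.50], [-0.41, -0.29, 0.86]] @ diag([0.6287326031695368, 0.06368351086677616, 0.02719787041918807]) @ [[0.40, -0.79, -0.47], [0.67, -0.10, 0.73], [-0.62, -0.61, 0.49]]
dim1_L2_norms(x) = [0.37, 0.45, 0.26]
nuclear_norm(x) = 0.72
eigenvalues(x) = [0.23, 0.08, 0.06]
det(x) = 0.00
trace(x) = 0.37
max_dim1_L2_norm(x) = 0.45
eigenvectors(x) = [[0.71,0.82,-0.8], [0.65,0.57,-0.59], [0.28,-0.03,0.13]]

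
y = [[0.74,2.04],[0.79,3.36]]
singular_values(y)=[4.07, 0.21]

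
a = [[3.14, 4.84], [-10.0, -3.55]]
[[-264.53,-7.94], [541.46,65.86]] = a @ [[-45.14,-7.80], [-25.37,3.42]]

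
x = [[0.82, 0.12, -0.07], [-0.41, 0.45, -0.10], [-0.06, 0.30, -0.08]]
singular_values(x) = [0.93, 0.56, 0.0]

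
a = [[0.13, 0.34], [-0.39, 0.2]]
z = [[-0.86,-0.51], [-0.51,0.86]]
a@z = [[-0.29, 0.23], [0.23, 0.37]]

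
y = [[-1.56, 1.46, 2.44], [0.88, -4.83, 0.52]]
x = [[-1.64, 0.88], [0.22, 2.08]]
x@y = [[3.33,  -6.64,  -3.54], [1.49,  -9.73,  1.62]]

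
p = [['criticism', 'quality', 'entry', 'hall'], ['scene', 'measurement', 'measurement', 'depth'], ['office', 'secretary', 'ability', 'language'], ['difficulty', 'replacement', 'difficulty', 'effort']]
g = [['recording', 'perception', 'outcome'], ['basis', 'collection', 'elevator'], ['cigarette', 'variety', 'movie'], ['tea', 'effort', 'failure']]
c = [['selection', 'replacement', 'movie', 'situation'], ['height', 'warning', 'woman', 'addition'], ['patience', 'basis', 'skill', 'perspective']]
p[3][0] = 'difficulty'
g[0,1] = 'perception'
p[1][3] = 'depth'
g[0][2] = 'outcome'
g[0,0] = 'recording'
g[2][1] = 'variety'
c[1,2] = 'woman'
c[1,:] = ['height', 'warning', 'woman', 'addition']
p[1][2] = 'measurement'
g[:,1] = ['perception', 'collection', 'variety', 'effort']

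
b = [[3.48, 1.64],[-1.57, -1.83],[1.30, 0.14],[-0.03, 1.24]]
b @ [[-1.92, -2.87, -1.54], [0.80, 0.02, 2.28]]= [[-5.37,-9.95,-1.62], [1.55,4.47,-1.75], [-2.38,-3.73,-1.68], [1.05,0.11,2.87]]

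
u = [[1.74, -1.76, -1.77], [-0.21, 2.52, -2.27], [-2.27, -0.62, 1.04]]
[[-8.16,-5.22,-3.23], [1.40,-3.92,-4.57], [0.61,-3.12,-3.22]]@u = [[-5.77, 3.21, 22.93], [13.63, -9.51, 1.67], [9.03, -6.94, 2.65]]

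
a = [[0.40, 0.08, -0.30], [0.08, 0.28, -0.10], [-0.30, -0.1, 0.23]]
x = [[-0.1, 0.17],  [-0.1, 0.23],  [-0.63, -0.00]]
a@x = [[0.14, 0.09], [0.03, 0.08], [-0.1, -0.07]]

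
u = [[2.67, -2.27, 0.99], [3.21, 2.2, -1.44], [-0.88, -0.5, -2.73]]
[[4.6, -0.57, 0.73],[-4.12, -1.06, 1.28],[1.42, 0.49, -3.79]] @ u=[[9.81, -12.06, 3.38], [-15.53, 6.38, -6.05], [8.70, -0.25, 11.05]]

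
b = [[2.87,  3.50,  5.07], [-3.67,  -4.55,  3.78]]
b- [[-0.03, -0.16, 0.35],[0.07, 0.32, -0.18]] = [[2.9, 3.66, 4.72], [-3.74, -4.87, 3.96]]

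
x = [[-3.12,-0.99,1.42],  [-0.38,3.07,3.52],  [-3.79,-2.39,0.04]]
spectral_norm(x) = 5.65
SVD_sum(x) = [[-2.47, -1.79, -0.11], [1.31, 0.95, 0.06], [-3.62, -2.61, -0.17]] + [[-0.7, 0.88, 1.46],[-1.67, 2.09, 3.49],[-0.13, 0.16, 0.27]] + [[0.05, -0.08, 0.07],  [-0.02, 0.03, -0.03],  [-0.04, 0.06, -0.06]]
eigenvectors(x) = [[(0.39-0.2j), 0.39+0.20j, 0.37+0.00j], [(-0.47-0.3j), (-0.47+0.3j), -0.78+0.00j], [0.70+0.00j, 0.70-0.00j, 0.51+0.00j]]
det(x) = 4.37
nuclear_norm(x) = 10.59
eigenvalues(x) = [(-0.47+2.12j), (-0.47-2.12j), (0.93+0j)]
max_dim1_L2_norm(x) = 4.69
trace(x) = -0.01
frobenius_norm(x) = 7.40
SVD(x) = [[-0.54, -0.39, -0.75], [0.29, -0.92, 0.27], [-0.79, -0.07, 0.61]] @ diag([5.648446966336622, 4.778828378954349, 0.1620067683251438]) @ [[0.81, 0.59, 0.04], [0.38, -0.48, -0.79], [-0.45, 0.66, -0.61]]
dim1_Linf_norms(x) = [3.12, 3.52, 3.79]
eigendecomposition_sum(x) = [[(-2.03-0.46j), (-0.19+0.7j), (1.18+1.39j)],  [(0.8+2.54j), (0.89-0.24j), (0.77-2.19j)],  [-2.55-2.12j, (-0.77+0.85j), 0.67+2.82j]] + [[(-2.03+0.46j), (-0.19-0.7j), (1.18-1.39j)],  [0.80-2.54j, (0.89+0.24j), (0.77+2.19j)],  [-2.55+2.12j, (-0.77-0.85j), (0.67-2.82j)]] + [[0.94+0.00j, -0.62-0.00j, (-0.94-0j)], [-1.97-0.00j, (1.29+0j), 1.98+0.00j], [(1.3+0j), -0.85-0.00j, -1.30-0.00j]]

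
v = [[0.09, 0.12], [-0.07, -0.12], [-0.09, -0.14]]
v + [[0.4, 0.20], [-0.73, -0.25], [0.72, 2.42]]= [[0.49,  0.32], [-0.8,  -0.37], [0.63,  2.28]]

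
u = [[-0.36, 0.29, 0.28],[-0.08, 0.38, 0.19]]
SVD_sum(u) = [[-0.27, 0.37, 0.27], [-0.20, 0.28, 0.2]] + [[-0.09, -0.08, 0.01], [0.12, 0.10, -0.01]]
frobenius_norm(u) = 0.69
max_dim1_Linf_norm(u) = 0.38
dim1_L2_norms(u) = [0.54, 0.43]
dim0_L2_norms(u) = [0.37, 0.48, 0.34]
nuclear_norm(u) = 0.86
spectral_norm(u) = 0.66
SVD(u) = [[-0.79, -0.61],[-0.61, 0.79]] @ diag([0.6623953949057569, 0.2005800109872526]) @ [[0.51,-0.7,-0.51], [0.77,0.63,-0.09]]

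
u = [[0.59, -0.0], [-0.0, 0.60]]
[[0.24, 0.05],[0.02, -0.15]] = u @ [[0.40, 0.08], [0.04, -0.25]]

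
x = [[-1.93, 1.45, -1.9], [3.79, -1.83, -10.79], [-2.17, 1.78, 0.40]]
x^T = [[-1.93, 3.79, -2.17], [1.45, -1.83, 1.78], [-1.9, -10.79, 0.4]]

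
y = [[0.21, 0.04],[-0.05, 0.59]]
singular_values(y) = [0.59, 0.21]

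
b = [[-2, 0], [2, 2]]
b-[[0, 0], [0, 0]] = [[-2, 0], [2, 2]]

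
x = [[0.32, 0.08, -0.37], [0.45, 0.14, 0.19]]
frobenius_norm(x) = 0.71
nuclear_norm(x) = 0.99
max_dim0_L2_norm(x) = 0.55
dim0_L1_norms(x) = [0.77, 0.22, 0.56]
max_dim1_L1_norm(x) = 0.78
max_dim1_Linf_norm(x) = 0.45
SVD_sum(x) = [[0.37, 0.11, -0.08], [0.4, 0.12, -0.08]] + [[-0.05, -0.03, -0.29], [0.05, 0.02, 0.27]]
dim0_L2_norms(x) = [0.55, 0.16, 0.42]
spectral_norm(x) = 0.58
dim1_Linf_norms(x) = [0.37, 0.45]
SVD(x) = [[-0.68, -0.73],[-0.73, 0.68]] @ diag([0.5805856863736535, 0.4084363607442825]) @ [[-0.94, -0.27, 0.19], [0.18, 0.09, 0.98]]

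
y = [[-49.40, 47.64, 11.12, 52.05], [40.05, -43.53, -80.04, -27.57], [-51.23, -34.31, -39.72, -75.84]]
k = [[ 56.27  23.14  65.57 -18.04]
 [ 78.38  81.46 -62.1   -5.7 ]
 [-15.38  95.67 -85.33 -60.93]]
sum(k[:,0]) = 119.27000000000001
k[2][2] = -85.33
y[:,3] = [52.05, -27.57, -75.84]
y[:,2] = [11.12, -80.04, -39.72]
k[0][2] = 65.57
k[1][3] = -5.7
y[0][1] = 47.64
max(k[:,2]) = 65.57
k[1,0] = 78.38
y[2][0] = -51.23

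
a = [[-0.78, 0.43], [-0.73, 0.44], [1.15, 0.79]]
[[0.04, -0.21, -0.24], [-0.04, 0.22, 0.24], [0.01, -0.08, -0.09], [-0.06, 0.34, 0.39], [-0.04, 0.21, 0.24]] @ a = [[-0.15, -0.26], [0.15, 0.27], [-0.05, -0.1], [0.25, 0.43], [0.15, 0.26]]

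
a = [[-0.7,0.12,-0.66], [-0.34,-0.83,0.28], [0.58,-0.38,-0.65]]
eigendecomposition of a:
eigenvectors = [[-0.11+0.62j, -0.11-0.62j, 0.43+0.00j],[-0.19-0.35j, (-0.19+0.35j), 0.85+0.00j],[(0.67+0j), 0.67-0.00j, 0.29+0.00j]]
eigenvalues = [(-0.64+0.74j), (-0.64-0.74j), (-0.91+0j)]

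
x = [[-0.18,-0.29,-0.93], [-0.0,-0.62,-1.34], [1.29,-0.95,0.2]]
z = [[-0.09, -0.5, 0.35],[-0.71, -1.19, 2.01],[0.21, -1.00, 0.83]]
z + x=[[-0.27, -0.79, -0.58], [-0.71, -1.81, 0.67], [1.5, -1.95, 1.03]]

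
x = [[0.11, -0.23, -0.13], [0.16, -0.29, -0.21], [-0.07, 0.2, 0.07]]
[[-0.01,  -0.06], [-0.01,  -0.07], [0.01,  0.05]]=x @ [[-0.01, -0.11],[0.03, 0.23],[-0.01, -0.06]]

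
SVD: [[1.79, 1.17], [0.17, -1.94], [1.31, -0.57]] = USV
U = [[0.81,0.34], [-0.57,0.65], [0.14,0.68]]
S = [2.5, 2.04]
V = [[0.62, 0.79], [0.79, -0.62]]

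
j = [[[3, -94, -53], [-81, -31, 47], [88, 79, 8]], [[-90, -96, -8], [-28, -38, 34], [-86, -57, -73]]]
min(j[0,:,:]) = -94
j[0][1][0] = -81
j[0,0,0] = 3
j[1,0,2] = -8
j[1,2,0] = -86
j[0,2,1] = 79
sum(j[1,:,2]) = -47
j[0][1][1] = -31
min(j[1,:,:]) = -96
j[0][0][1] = -94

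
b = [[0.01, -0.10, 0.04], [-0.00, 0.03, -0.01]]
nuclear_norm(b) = 0.12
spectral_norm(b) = 0.11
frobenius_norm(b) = 0.11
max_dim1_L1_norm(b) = 0.15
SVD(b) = [[-0.96, 0.28], [0.28, 0.96]] @ diag([0.11264531411817608, 0.003321627194228921]) @ [[-0.09, 0.93, -0.37], [0.84, 0.26, 0.47]]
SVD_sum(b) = [[0.01, -0.1, 0.04], [-0.0, 0.03, -0.01]] + [[0.0, 0.0, 0.0], [0.00, 0.0, 0.0]]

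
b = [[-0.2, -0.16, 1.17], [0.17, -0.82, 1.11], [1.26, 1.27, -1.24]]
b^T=[[-0.20,0.17,1.26], [-0.16,-0.82,1.27], [1.17,1.11,-1.24]]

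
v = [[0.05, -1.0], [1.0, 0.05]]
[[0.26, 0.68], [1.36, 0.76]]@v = [[0.69, -0.23], [0.83, -1.32]]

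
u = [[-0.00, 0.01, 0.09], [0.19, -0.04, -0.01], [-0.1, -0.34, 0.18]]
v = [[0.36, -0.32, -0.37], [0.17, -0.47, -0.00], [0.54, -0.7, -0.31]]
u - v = [[-0.36, 0.33, 0.46], [0.02, 0.43, -0.01], [-0.64, 0.36, 0.49]]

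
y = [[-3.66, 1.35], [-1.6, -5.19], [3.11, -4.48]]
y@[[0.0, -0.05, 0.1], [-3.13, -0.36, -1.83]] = [[-4.23, -0.3, -2.84], [16.24, 1.95, 9.34], [14.02, 1.46, 8.51]]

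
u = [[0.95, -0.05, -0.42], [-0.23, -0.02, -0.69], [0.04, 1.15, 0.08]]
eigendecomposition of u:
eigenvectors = [[0.98+0.00j, (-0.15-0.18j), -0.15+0.18j], [-0.14+0.00j, 0.06-0.60j, (0.06+0.6j)], [-0.13+0.00j, -0.76+0.00j, (-0.76-0j)]]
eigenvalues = [(1.01+0j), (-0+0.92j), (-0-0.92j)]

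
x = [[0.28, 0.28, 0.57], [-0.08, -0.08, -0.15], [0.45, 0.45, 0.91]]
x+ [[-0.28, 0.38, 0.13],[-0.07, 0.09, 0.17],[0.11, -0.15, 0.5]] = [[0.0, 0.66, 0.70], [-0.15, 0.01, 0.02], [0.56, 0.3, 1.41]]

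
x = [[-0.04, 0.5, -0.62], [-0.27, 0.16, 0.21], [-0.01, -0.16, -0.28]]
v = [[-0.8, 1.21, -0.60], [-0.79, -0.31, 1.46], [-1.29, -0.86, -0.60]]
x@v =[[0.44, 0.33, 1.13], [-0.18, -0.56, 0.27], [0.5, 0.28, -0.06]]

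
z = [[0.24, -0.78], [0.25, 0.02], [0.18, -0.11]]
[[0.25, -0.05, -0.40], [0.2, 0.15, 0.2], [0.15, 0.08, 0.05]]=z @ [[0.80,0.59,0.76], [-0.07,0.25,0.75]]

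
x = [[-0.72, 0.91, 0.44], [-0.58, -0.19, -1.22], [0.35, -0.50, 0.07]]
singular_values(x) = [1.44, 1.3, 0.14]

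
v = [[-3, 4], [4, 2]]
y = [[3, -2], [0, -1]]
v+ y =[[0, 2], [4, 1]]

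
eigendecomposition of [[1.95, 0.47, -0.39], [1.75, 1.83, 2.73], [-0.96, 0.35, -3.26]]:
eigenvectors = [[-0.51, -0.52, 0.10], [-0.86, 0.84, -0.48], [0.03, 0.17, 0.87]]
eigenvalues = [2.77, 1.32, -3.56]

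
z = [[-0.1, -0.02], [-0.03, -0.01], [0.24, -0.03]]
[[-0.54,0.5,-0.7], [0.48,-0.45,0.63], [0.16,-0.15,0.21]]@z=[[-0.13, 0.03], [0.12, -0.02], [0.04, -0.01]]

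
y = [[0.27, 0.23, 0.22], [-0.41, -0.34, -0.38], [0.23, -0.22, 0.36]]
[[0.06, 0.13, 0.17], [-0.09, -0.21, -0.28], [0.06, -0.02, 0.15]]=y @ [[0.33, -0.06, -0.07], [-0.06, 0.42, 0.23], [-0.07, 0.23, 0.61]]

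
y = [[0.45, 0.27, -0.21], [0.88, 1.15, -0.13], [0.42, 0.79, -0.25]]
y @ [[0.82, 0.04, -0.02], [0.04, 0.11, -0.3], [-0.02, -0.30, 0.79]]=[[0.38, 0.11, -0.26], [0.77, 0.2, -0.47], [0.38, 0.18, -0.44]]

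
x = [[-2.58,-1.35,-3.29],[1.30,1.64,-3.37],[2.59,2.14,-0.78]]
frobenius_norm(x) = 6.85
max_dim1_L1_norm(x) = 7.22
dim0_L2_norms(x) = [3.88, 3.02, 4.77]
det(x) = -0.07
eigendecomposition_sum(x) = [[-1.29+0.80j, (-0.68+0.95j), -1.64-1.76j], [(0.65+1.21j), (0.82+0.67j), (-1.69+1.38j)], [(1.29+0.51j), (1.07-0.02j), (-0.39+2.17j)]] + [[-1.29-0.80j, (-0.68-0.95j), (-1.64+1.76j)], [0.65-1.21j, 0.82-0.67j, (-1.69-1.38j)], [1.29-0.51j, (1.07+0.02j), (-0.39-2.17j)]] + [[-0.00+0.00j, 0j, (-0+0j)], [-0j, -0.00-0.00j, 0.00-0.00j], [-0j, -0.00-0.00j, 0.00-0.00j]]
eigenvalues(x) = [(-0.86+3.64j), (-0.86-3.64j), (-0.01+0j)]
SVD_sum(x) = [[-2.06, -1.62, 0.18], [1.78, 1.40, -0.16], [2.67, 2.10, -0.24]] + [[-0.52, 0.27, -3.47], [-0.48, 0.25, -3.21], [-0.08, 0.04, -0.54]] + [[-0.00,0.0,0.0], [0.0,-0.00,-0.0], [-0.00,0.00,0.0]]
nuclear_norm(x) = 9.69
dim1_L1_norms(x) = [7.22, 6.31, 5.51]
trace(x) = -1.72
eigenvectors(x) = [[(0.61+0j), 0.61-0.00j, 0.60+0.00j],[(0.04-0.55j), 0.04+0.55j, -0.78+0.00j],[-0.34-0.45j, (-0.34+0.45j), (-0.15+0j)]]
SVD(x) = [[-0.54, -0.73, 0.42], [0.47, -0.67, -0.57], [0.70, -0.11, 0.7]] @ diag([4.860424564925618, 4.8282361330459755, 0.00298198203780389]) @ [[0.78, 0.62, -0.07], [0.15, -0.08, 0.99], [-0.60, 0.78, 0.15]]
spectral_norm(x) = 4.86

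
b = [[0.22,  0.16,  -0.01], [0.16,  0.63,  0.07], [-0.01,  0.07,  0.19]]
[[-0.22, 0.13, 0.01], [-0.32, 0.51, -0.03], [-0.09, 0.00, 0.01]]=b @ [[-0.81,-0.07,0.1],[-0.26,0.86,-0.08],[-0.44,-0.32,0.09]]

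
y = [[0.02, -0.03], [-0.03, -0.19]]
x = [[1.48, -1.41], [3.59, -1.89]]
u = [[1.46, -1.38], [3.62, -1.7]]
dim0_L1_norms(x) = [5.07, 3.3]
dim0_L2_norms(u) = [3.9, 2.19]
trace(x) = -0.41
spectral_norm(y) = 0.19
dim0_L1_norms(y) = [0.05, 0.22]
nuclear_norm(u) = 5.01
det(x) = 2.26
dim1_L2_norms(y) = [0.04, 0.19]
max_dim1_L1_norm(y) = 0.22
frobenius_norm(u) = 4.48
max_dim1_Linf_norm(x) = 3.59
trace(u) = -0.24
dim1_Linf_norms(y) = [0.03, 0.19]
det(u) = 2.51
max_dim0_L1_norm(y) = 0.22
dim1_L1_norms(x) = [2.89, 5.48]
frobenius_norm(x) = 4.54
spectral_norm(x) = 4.52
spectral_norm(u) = 4.44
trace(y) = -0.17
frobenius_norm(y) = 0.20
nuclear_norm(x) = 5.02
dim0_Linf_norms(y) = [0.03, 0.19]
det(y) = -0.00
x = u + y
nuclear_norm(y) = 0.22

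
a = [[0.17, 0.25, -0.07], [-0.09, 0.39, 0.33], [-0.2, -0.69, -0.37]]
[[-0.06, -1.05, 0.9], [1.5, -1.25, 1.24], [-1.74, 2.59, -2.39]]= a@[[-0.70,-0.98,0.65], [1.08,-3.52,3.2], [3.07,0.10,0.14]]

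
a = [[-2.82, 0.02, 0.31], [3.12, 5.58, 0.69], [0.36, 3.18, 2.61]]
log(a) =[[(1.04+3.2j), 0.04+0.07j, -0.02-0.19j], [(0.2-1.24j), 1.63-0.03j, (0.23+0.07j)], [0.37+0.52j, (0.88+0.01j), 0.81-0.03j]]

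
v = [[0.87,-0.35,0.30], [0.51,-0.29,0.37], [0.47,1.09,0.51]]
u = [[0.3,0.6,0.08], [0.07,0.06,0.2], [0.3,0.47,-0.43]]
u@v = [[0.60, -0.19, 0.35], [0.19, 0.18, 0.15], [0.30, -0.71, 0.04]]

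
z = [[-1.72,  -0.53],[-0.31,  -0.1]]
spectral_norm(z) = 1.83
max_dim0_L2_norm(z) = 1.75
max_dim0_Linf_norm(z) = 1.72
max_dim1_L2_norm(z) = 1.8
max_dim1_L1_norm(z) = 2.25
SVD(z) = [[-0.98, -0.18],[-0.18, 0.98]] @ diag([1.8290386209872118, 0.004209861897746023]) @ [[0.96, 0.29],[0.29, -0.96]]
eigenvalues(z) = [-1.82, -0.0]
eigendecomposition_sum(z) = [[-1.72, -0.53], [-0.31, -0.1]] + [[-0.00,0.00], [0.00,-0.0]]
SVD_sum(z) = [[-1.72,-0.53], [-0.31,-0.1]] + [[-0.00, 0.00], [0.00, -0.0]]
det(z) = 0.01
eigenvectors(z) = [[-0.98, 0.30],[-0.18, -0.96]]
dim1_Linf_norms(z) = [1.72, 0.31]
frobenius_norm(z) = 1.83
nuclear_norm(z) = 1.83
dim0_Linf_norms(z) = [1.72, 0.53]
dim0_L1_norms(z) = [2.03, 0.63]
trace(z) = -1.82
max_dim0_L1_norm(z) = 2.03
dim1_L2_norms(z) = [1.8, 0.33]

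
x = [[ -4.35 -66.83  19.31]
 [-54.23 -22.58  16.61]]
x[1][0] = -54.23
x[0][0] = -4.35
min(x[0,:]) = -66.83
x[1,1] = -22.58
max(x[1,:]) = 16.61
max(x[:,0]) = -4.35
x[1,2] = 16.61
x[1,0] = -54.23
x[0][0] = -4.35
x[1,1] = -22.58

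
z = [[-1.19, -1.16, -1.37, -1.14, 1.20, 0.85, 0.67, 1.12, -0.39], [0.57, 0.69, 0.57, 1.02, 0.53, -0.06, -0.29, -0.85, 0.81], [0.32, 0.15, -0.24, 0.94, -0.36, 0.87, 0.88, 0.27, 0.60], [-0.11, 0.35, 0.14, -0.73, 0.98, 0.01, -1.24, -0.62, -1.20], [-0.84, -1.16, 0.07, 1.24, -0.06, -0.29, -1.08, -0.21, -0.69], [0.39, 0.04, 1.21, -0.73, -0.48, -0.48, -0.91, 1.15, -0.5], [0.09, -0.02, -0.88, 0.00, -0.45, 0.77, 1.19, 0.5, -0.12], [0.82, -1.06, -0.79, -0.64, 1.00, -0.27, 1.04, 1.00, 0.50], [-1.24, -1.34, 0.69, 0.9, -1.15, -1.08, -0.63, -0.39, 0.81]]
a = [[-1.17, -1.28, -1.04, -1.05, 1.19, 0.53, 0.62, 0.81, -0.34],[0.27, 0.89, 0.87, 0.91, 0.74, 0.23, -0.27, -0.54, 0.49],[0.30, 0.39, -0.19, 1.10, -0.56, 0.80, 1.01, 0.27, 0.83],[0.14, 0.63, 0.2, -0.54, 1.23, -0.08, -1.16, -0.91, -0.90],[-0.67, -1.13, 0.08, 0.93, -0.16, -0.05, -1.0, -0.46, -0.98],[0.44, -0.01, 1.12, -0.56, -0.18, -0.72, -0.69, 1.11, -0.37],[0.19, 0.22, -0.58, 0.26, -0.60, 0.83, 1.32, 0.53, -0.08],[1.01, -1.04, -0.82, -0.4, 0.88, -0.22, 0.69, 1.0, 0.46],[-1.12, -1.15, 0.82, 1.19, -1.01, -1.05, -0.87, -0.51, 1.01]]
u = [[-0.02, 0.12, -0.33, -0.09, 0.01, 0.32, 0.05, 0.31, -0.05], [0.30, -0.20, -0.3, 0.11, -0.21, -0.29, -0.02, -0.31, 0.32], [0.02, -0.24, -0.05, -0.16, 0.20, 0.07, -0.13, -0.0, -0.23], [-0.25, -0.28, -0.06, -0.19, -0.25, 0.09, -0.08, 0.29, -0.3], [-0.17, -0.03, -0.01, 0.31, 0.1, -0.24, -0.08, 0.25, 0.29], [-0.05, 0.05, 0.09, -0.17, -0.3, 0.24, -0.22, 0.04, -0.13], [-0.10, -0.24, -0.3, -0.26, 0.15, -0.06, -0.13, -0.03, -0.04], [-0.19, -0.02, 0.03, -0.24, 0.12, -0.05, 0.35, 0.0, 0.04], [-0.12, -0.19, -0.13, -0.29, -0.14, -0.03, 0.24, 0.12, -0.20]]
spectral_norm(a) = 3.97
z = u + a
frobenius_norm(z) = 7.09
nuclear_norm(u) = 4.35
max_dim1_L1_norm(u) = 2.06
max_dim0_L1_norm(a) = 7.63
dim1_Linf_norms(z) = [1.37, 1.02, 0.94, 1.24, 1.24, 1.21, 1.19, 1.06, 1.34]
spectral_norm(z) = 4.30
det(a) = 1.16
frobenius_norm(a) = 6.93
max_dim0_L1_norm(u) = 1.82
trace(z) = 0.99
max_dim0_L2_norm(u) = 0.65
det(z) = -0.77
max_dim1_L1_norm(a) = 8.73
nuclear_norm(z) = 17.26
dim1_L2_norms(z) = [3.16, 1.98, 1.78, 2.24, 2.32, 2.24, 1.81, 2.5, 2.88]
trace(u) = -0.45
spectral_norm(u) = 1.04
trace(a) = 1.44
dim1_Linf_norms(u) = [0.33, 0.32, 0.24, 0.3, 0.31, 0.3, 0.3, 0.35, 0.29]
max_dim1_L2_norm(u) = 0.75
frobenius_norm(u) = 1.71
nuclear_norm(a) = 17.14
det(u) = 0.00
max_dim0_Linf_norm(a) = 1.32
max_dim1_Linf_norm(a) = 1.32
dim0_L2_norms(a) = [2.12, 2.59, 2.2, 2.5, 2.45, 1.83, 2.7, 2.2, 2.05]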